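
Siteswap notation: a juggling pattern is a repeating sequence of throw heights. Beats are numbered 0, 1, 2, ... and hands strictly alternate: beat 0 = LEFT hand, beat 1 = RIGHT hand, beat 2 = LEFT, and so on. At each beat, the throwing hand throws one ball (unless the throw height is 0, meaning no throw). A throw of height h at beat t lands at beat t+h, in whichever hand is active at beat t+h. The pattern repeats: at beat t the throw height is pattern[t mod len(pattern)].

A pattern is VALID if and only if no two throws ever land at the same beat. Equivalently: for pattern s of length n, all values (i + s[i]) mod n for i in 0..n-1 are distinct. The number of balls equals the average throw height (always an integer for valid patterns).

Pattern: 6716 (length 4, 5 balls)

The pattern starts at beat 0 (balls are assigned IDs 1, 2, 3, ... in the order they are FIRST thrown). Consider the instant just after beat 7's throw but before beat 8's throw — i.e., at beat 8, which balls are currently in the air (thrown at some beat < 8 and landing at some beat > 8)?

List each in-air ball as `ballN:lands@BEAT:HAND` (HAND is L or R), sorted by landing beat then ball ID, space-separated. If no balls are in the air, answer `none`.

Beat 0 (L): throw ball1 h=6 -> lands@6:L; in-air after throw: [b1@6:L]
Beat 1 (R): throw ball2 h=7 -> lands@8:L; in-air after throw: [b1@6:L b2@8:L]
Beat 2 (L): throw ball3 h=1 -> lands@3:R; in-air after throw: [b3@3:R b1@6:L b2@8:L]
Beat 3 (R): throw ball3 h=6 -> lands@9:R; in-air after throw: [b1@6:L b2@8:L b3@9:R]
Beat 4 (L): throw ball4 h=6 -> lands@10:L; in-air after throw: [b1@6:L b2@8:L b3@9:R b4@10:L]
Beat 5 (R): throw ball5 h=7 -> lands@12:L; in-air after throw: [b1@6:L b2@8:L b3@9:R b4@10:L b5@12:L]
Beat 6 (L): throw ball1 h=1 -> lands@7:R; in-air after throw: [b1@7:R b2@8:L b3@9:R b4@10:L b5@12:L]
Beat 7 (R): throw ball1 h=6 -> lands@13:R; in-air after throw: [b2@8:L b3@9:R b4@10:L b5@12:L b1@13:R]
Beat 8 (L): throw ball2 h=6 -> lands@14:L; in-air after throw: [b3@9:R b4@10:L b5@12:L b1@13:R b2@14:L]

Answer: ball3:lands@9:R ball4:lands@10:L ball5:lands@12:L ball1:lands@13:R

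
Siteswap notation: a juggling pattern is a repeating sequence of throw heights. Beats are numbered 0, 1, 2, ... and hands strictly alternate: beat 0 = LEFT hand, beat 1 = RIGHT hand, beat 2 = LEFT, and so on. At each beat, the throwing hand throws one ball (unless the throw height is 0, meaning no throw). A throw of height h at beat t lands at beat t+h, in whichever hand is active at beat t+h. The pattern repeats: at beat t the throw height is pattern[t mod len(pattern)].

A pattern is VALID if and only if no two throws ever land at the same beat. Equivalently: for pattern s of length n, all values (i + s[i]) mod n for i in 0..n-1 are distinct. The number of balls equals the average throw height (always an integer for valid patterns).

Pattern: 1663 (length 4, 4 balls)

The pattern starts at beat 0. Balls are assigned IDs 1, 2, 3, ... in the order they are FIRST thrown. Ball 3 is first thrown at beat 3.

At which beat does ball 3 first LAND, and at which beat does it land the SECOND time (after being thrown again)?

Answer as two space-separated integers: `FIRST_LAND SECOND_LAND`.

Answer: 6 12

Derivation:
Beat 0 (L): throw ball1 h=1 -> lands@1:R; in-air after throw: [b1@1:R]
Beat 1 (R): throw ball1 h=6 -> lands@7:R; in-air after throw: [b1@7:R]
Beat 2 (L): throw ball2 h=6 -> lands@8:L; in-air after throw: [b1@7:R b2@8:L]
Beat 3 (R): throw ball3 h=3 -> lands@6:L; in-air after throw: [b3@6:L b1@7:R b2@8:L]
Beat 4 (L): throw ball4 h=1 -> lands@5:R; in-air after throw: [b4@5:R b3@6:L b1@7:R b2@8:L]
Beat 5 (R): throw ball4 h=6 -> lands@11:R; in-air after throw: [b3@6:L b1@7:R b2@8:L b4@11:R]
Beat 6 (L): throw ball3 h=6 -> lands@12:L; in-air after throw: [b1@7:R b2@8:L b4@11:R b3@12:L]
Beat 7 (R): throw ball1 h=3 -> lands@10:L; in-air after throw: [b2@8:L b1@10:L b4@11:R b3@12:L]
Beat 8 (L): throw ball2 h=1 -> lands@9:R; in-air after throw: [b2@9:R b1@10:L b4@11:R b3@12:L]
Beat 9 (R): throw ball2 h=6 -> lands@15:R; in-air after throw: [b1@10:L b4@11:R b3@12:L b2@15:R]
Beat 10 (L): throw ball1 h=6 -> lands@16:L; in-air after throw: [b4@11:R b3@12:L b2@15:R b1@16:L]
Beat 11 (R): throw ball4 h=3 -> lands@14:L; in-air after throw: [b3@12:L b4@14:L b2@15:R b1@16:L]
Beat 12 (L): throw ball3 h=1 -> lands@13:R; in-air after throw: [b3@13:R b4@14:L b2@15:R b1@16:L]
Ball 3: thrown@3 h=3 -> first land @6; rethrown@6 h=6 -> second land @12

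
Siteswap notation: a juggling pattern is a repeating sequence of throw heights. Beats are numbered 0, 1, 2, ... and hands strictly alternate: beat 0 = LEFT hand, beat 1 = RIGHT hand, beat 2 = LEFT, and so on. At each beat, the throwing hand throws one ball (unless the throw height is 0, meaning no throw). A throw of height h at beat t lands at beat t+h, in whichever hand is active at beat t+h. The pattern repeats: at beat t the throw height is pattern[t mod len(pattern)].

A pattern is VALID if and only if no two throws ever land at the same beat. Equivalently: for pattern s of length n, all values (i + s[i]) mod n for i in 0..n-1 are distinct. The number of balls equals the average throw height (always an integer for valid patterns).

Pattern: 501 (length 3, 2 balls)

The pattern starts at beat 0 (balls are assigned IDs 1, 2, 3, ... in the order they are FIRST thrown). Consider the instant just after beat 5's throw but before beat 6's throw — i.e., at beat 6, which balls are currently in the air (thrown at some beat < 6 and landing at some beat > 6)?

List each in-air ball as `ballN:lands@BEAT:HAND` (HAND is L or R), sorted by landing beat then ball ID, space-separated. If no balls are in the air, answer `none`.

Beat 0 (L): throw ball1 h=5 -> lands@5:R; in-air after throw: [b1@5:R]
Beat 2 (L): throw ball2 h=1 -> lands@3:R; in-air after throw: [b2@3:R b1@5:R]
Beat 3 (R): throw ball2 h=5 -> lands@8:L; in-air after throw: [b1@5:R b2@8:L]
Beat 5 (R): throw ball1 h=1 -> lands@6:L; in-air after throw: [b1@6:L b2@8:L]
Beat 6 (L): throw ball1 h=5 -> lands@11:R; in-air after throw: [b2@8:L b1@11:R]

Answer: ball2:lands@8:L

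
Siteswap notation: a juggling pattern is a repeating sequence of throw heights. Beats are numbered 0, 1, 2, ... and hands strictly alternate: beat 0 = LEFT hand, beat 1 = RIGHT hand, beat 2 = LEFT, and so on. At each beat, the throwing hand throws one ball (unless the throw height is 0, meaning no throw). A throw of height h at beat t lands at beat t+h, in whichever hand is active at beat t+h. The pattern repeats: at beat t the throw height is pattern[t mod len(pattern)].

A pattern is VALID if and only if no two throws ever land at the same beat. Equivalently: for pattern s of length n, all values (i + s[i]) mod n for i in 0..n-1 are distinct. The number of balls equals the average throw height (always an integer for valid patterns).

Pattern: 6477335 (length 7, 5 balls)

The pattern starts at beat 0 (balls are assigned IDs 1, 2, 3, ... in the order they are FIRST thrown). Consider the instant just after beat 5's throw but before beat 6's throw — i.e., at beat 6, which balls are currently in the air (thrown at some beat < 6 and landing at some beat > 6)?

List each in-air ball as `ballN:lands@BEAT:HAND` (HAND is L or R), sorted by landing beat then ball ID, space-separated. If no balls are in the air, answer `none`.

Answer: ball5:lands@7:R ball2:lands@8:L ball3:lands@9:R ball4:lands@10:L

Derivation:
Beat 0 (L): throw ball1 h=6 -> lands@6:L; in-air after throw: [b1@6:L]
Beat 1 (R): throw ball2 h=4 -> lands@5:R; in-air after throw: [b2@5:R b1@6:L]
Beat 2 (L): throw ball3 h=7 -> lands@9:R; in-air after throw: [b2@5:R b1@6:L b3@9:R]
Beat 3 (R): throw ball4 h=7 -> lands@10:L; in-air after throw: [b2@5:R b1@6:L b3@9:R b4@10:L]
Beat 4 (L): throw ball5 h=3 -> lands@7:R; in-air after throw: [b2@5:R b1@6:L b5@7:R b3@9:R b4@10:L]
Beat 5 (R): throw ball2 h=3 -> lands@8:L; in-air after throw: [b1@6:L b5@7:R b2@8:L b3@9:R b4@10:L]
Beat 6 (L): throw ball1 h=5 -> lands@11:R; in-air after throw: [b5@7:R b2@8:L b3@9:R b4@10:L b1@11:R]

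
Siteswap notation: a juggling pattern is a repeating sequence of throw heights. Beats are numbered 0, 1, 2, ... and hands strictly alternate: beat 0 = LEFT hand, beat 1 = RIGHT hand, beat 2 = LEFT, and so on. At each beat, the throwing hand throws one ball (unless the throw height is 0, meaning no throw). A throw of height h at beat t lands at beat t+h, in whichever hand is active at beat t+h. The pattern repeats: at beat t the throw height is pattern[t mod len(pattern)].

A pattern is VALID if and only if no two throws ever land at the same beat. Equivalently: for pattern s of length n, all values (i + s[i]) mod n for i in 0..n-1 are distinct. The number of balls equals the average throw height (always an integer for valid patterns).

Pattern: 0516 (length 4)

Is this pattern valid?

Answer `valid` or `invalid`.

i=0: (i + s[i]) mod n = (0 + 0) mod 4 = 0
i=1: (i + s[i]) mod n = (1 + 5) mod 4 = 2
i=2: (i + s[i]) mod n = (2 + 1) mod 4 = 3
i=3: (i + s[i]) mod n = (3 + 6) mod 4 = 1
Residues: [0, 2, 3, 1], distinct: True

Answer: valid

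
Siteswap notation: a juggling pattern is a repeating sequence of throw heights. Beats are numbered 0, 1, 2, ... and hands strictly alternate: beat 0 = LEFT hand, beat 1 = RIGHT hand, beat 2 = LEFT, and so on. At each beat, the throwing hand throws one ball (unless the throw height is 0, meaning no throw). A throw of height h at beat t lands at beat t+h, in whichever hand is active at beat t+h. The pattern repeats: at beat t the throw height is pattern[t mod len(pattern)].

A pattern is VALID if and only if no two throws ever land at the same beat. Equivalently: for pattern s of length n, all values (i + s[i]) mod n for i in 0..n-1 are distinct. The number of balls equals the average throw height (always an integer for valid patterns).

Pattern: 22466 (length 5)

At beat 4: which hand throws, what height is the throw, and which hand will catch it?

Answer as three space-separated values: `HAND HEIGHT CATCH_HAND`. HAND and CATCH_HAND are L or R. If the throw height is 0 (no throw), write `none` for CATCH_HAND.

Answer: L 6 L

Derivation:
Beat 4: 4 mod 2 = 0, so hand = L
Throw height = pattern[4 mod 5] = pattern[4] = 6
Lands at beat 4+6=10, 10 mod 2 = 0, so catch hand = L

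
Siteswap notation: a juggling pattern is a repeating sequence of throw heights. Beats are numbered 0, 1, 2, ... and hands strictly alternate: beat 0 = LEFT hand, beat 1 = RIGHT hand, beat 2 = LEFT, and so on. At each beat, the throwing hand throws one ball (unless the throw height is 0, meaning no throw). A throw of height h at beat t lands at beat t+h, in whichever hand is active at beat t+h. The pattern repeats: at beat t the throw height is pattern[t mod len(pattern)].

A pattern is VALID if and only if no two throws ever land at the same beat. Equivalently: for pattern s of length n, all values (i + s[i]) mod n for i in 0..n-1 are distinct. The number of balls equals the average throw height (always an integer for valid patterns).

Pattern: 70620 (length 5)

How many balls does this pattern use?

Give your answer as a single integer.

Answer: 3

Derivation:
Pattern = [7, 0, 6, 2, 0], length n = 5
  position 0: throw height = 7, running sum = 7
  position 1: throw height = 0, running sum = 7
  position 2: throw height = 6, running sum = 13
  position 3: throw height = 2, running sum = 15
  position 4: throw height = 0, running sum = 15
Total sum = 15; balls = sum / n = 15 / 5 = 3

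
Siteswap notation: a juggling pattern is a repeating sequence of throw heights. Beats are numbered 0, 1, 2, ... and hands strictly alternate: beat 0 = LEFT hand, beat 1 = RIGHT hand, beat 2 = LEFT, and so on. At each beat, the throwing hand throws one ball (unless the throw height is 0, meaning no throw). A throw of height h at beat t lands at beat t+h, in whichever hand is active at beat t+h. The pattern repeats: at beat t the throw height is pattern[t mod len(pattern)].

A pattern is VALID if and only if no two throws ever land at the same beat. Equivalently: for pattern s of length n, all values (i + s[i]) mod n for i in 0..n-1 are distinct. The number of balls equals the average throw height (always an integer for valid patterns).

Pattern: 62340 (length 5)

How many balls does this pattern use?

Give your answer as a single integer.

Answer: 3

Derivation:
Pattern = [6, 2, 3, 4, 0], length n = 5
  position 0: throw height = 6, running sum = 6
  position 1: throw height = 2, running sum = 8
  position 2: throw height = 3, running sum = 11
  position 3: throw height = 4, running sum = 15
  position 4: throw height = 0, running sum = 15
Total sum = 15; balls = sum / n = 15 / 5 = 3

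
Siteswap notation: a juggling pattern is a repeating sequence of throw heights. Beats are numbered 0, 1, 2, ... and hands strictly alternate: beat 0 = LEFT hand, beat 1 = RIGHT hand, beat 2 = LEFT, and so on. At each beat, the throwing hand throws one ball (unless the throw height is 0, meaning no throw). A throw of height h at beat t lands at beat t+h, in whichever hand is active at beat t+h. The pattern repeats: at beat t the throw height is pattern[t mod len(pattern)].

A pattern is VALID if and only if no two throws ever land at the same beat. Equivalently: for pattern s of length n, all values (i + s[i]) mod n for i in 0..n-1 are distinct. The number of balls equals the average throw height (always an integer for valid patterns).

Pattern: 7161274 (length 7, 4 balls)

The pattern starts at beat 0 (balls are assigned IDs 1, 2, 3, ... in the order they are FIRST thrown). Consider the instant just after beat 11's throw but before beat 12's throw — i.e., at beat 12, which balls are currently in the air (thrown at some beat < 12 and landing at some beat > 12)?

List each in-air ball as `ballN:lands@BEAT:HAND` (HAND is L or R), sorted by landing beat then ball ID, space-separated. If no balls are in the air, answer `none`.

Beat 0 (L): throw ball1 h=7 -> lands@7:R; in-air after throw: [b1@7:R]
Beat 1 (R): throw ball2 h=1 -> lands@2:L; in-air after throw: [b2@2:L b1@7:R]
Beat 2 (L): throw ball2 h=6 -> lands@8:L; in-air after throw: [b1@7:R b2@8:L]
Beat 3 (R): throw ball3 h=1 -> lands@4:L; in-air after throw: [b3@4:L b1@7:R b2@8:L]
Beat 4 (L): throw ball3 h=2 -> lands@6:L; in-air after throw: [b3@6:L b1@7:R b2@8:L]
Beat 5 (R): throw ball4 h=7 -> lands@12:L; in-air after throw: [b3@6:L b1@7:R b2@8:L b4@12:L]
Beat 6 (L): throw ball3 h=4 -> lands@10:L; in-air after throw: [b1@7:R b2@8:L b3@10:L b4@12:L]
Beat 7 (R): throw ball1 h=7 -> lands@14:L; in-air after throw: [b2@8:L b3@10:L b4@12:L b1@14:L]
Beat 8 (L): throw ball2 h=1 -> lands@9:R; in-air after throw: [b2@9:R b3@10:L b4@12:L b1@14:L]
Beat 9 (R): throw ball2 h=6 -> lands@15:R; in-air after throw: [b3@10:L b4@12:L b1@14:L b2@15:R]
Beat 10 (L): throw ball3 h=1 -> lands@11:R; in-air after throw: [b3@11:R b4@12:L b1@14:L b2@15:R]
Beat 11 (R): throw ball3 h=2 -> lands@13:R; in-air after throw: [b4@12:L b3@13:R b1@14:L b2@15:R]
Beat 12 (L): throw ball4 h=7 -> lands@19:R; in-air after throw: [b3@13:R b1@14:L b2@15:R b4@19:R]

Answer: ball3:lands@13:R ball1:lands@14:L ball2:lands@15:R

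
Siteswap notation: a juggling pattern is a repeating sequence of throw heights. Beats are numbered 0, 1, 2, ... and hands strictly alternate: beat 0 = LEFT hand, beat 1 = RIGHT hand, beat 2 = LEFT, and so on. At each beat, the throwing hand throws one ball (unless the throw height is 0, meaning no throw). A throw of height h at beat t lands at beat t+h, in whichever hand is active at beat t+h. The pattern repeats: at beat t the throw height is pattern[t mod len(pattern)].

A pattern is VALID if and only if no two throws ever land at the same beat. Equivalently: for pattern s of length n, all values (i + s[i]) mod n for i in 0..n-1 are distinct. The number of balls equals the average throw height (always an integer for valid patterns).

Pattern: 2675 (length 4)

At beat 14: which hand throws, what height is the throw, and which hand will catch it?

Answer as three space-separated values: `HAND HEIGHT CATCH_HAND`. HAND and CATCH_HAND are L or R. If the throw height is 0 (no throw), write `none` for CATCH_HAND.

Answer: L 7 R

Derivation:
Beat 14: 14 mod 2 = 0, so hand = L
Throw height = pattern[14 mod 4] = pattern[2] = 7
Lands at beat 14+7=21, 21 mod 2 = 1, so catch hand = R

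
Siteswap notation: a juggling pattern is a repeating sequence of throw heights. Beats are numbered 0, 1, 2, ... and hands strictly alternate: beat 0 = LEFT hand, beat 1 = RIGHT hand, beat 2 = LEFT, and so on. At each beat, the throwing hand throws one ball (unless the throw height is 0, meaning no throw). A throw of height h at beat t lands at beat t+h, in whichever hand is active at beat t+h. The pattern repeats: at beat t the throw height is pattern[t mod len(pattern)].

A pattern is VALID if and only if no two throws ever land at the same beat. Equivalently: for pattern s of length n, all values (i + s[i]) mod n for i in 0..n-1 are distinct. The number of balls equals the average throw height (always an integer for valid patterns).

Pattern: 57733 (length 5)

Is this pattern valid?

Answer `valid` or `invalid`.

Answer: valid

Derivation:
i=0: (i + s[i]) mod n = (0 + 5) mod 5 = 0
i=1: (i + s[i]) mod n = (1 + 7) mod 5 = 3
i=2: (i + s[i]) mod n = (2 + 7) mod 5 = 4
i=3: (i + s[i]) mod n = (3 + 3) mod 5 = 1
i=4: (i + s[i]) mod n = (4 + 3) mod 5 = 2
Residues: [0, 3, 4, 1, 2], distinct: True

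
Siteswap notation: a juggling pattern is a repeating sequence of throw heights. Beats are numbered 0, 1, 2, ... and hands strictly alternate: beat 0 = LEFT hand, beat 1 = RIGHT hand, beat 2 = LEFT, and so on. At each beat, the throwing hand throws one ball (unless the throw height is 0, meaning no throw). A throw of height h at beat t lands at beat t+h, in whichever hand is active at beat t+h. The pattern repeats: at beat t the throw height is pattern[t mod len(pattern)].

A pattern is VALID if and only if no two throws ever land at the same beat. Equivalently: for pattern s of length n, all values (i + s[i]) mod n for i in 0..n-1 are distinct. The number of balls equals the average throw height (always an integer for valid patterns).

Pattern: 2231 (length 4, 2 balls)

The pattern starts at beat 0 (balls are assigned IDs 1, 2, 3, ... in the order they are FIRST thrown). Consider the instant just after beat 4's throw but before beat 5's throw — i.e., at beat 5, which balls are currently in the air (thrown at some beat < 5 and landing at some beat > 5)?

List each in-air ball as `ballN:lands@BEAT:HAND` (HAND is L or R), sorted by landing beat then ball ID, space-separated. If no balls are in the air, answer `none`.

Answer: ball2:lands@6:L

Derivation:
Beat 0 (L): throw ball1 h=2 -> lands@2:L; in-air after throw: [b1@2:L]
Beat 1 (R): throw ball2 h=2 -> lands@3:R; in-air after throw: [b1@2:L b2@3:R]
Beat 2 (L): throw ball1 h=3 -> lands@5:R; in-air after throw: [b2@3:R b1@5:R]
Beat 3 (R): throw ball2 h=1 -> lands@4:L; in-air after throw: [b2@4:L b1@5:R]
Beat 4 (L): throw ball2 h=2 -> lands@6:L; in-air after throw: [b1@5:R b2@6:L]
Beat 5 (R): throw ball1 h=2 -> lands@7:R; in-air after throw: [b2@6:L b1@7:R]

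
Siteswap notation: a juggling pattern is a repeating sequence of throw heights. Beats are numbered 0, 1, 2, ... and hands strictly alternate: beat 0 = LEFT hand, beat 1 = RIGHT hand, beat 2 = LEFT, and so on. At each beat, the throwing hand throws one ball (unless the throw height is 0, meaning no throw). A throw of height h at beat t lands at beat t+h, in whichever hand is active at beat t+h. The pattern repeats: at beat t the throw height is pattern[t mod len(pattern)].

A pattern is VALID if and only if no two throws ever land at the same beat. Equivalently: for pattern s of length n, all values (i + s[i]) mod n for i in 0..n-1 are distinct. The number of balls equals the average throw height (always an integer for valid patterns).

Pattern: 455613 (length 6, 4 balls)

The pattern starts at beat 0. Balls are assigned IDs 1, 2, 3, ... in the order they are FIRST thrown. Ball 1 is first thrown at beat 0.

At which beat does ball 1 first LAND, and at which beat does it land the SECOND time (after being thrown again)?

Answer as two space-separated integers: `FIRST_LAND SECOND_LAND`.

Beat 0 (L): throw ball1 h=4 -> lands@4:L; in-air after throw: [b1@4:L]
Beat 1 (R): throw ball2 h=5 -> lands@6:L; in-air after throw: [b1@4:L b2@6:L]
Beat 2 (L): throw ball3 h=5 -> lands@7:R; in-air after throw: [b1@4:L b2@6:L b3@7:R]
Beat 3 (R): throw ball4 h=6 -> lands@9:R; in-air after throw: [b1@4:L b2@6:L b3@7:R b4@9:R]
Beat 4 (L): throw ball1 h=1 -> lands@5:R; in-air after throw: [b1@5:R b2@6:L b3@7:R b4@9:R]
Beat 5 (R): throw ball1 h=3 -> lands@8:L; in-air after throw: [b2@6:L b3@7:R b1@8:L b4@9:R]
Ball 1: thrown@0 h=4 -> first land @4; rethrown@4 h=1 -> second land @5

Answer: 4 5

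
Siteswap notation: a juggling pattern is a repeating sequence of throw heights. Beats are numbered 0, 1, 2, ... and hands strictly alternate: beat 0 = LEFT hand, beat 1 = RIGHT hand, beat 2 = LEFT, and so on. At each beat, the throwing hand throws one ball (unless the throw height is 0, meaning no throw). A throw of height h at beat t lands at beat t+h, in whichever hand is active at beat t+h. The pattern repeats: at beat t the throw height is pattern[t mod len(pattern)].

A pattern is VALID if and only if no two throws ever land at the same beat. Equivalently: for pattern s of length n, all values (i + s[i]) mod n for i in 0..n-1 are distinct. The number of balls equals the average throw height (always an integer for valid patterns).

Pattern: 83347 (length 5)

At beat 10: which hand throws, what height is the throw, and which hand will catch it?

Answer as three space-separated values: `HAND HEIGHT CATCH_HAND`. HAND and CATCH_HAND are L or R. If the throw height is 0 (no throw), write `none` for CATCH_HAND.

Beat 10: 10 mod 2 = 0, so hand = L
Throw height = pattern[10 mod 5] = pattern[0] = 8
Lands at beat 10+8=18, 18 mod 2 = 0, so catch hand = L

Answer: L 8 L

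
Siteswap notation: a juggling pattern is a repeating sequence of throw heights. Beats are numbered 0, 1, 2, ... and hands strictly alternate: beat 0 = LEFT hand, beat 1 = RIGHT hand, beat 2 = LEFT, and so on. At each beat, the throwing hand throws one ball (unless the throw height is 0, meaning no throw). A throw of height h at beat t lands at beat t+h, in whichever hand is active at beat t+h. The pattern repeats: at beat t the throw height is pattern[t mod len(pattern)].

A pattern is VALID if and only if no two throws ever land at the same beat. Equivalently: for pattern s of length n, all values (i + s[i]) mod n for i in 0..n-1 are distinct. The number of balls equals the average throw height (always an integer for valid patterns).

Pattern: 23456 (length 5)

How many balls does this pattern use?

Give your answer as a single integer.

Answer: 4

Derivation:
Pattern = [2, 3, 4, 5, 6], length n = 5
  position 0: throw height = 2, running sum = 2
  position 1: throw height = 3, running sum = 5
  position 2: throw height = 4, running sum = 9
  position 3: throw height = 5, running sum = 14
  position 4: throw height = 6, running sum = 20
Total sum = 20; balls = sum / n = 20 / 5 = 4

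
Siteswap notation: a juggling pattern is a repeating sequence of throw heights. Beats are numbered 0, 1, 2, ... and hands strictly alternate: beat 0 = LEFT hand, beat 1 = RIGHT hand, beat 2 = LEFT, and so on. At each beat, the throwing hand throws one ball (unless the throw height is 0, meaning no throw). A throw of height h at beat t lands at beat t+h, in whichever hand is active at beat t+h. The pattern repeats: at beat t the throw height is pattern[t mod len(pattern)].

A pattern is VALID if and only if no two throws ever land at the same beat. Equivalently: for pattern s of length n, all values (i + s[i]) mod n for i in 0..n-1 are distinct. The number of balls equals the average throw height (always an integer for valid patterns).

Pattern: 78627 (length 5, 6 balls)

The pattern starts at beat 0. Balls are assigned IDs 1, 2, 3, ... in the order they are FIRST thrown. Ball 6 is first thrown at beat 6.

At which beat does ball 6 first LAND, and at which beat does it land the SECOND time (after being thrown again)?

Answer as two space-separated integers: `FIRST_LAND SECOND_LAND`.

Beat 0 (L): throw ball1 h=7 -> lands@7:R; in-air after throw: [b1@7:R]
Beat 1 (R): throw ball2 h=8 -> lands@9:R; in-air after throw: [b1@7:R b2@9:R]
Beat 2 (L): throw ball3 h=6 -> lands@8:L; in-air after throw: [b1@7:R b3@8:L b2@9:R]
Beat 3 (R): throw ball4 h=2 -> lands@5:R; in-air after throw: [b4@5:R b1@7:R b3@8:L b2@9:R]
Beat 4 (L): throw ball5 h=7 -> lands@11:R; in-air after throw: [b4@5:R b1@7:R b3@8:L b2@9:R b5@11:R]
Beat 5 (R): throw ball4 h=7 -> lands@12:L; in-air after throw: [b1@7:R b3@8:L b2@9:R b5@11:R b4@12:L]
Beat 6 (L): throw ball6 h=8 -> lands@14:L; in-air after throw: [b1@7:R b3@8:L b2@9:R b5@11:R b4@12:L b6@14:L]
Beat 7 (R): throw ball1 h=6 -> lands@13:R; in-air after throw: [b3@8:L b2@9:R b5@11:R b4@12:L b1@13:R b6@14:L]
Beat 8 (L): throw ball3 h=2 -> lands@10:L; in-air after throw: [b2@9:R b3@10:L b5@11:R b4@12:L b1@13:R b6@14:L]
Beat 9 (R): throw ball2 h=7 -> lands@16:L; in-air after throw: [b3@10:L b5@11:R b4@12:L b1@13:R b6@14:L b2@16:L]
Beat 10 (L): throw ball3 h=7 -> lands@17:R; in-air after throw: [b5@11:R b4@12:L b1@13:R b6@14:L b2@16:L b3@17:R]
Beat 11 (R): throw ball5 h=8 -> lands@19:R; in-air after throw: [b4@12:L b1@13:R b6@14:L b2@16:L b3@17:R b5@19:R]
Beat 12 (L): throw ball4 h=6 -> lands@18:L; in-air after throw: [b1@13:R b6@14:L b2@16:L b3@17:R b4@18:L b5@19:R]
Beat 13 (R): throw ball1 h=2 -> lands@15:R; in-air after throw: [b6@14:L b1@15:R b2@16:L b3@17:R b4@18:L b5@19:R]
Beat 14 (L): throw ball6 h=7 -> lands@21:R; in-air after throw: [b1@15:R b2@16:L b3@17:R b4@18:L b5@19:R b6@21:R]
Beat 15 (R): throw ball1 h=7 -> lands@22:L; in-air after throw: [b2@16:L b3@17:R b4@18:L b5@19:R b6@21:R b1@22:L]
Ball 6: thrown@6 h=8 -> first land @14; rethrown@14 h=7 -> second land @21

Answer: 14 21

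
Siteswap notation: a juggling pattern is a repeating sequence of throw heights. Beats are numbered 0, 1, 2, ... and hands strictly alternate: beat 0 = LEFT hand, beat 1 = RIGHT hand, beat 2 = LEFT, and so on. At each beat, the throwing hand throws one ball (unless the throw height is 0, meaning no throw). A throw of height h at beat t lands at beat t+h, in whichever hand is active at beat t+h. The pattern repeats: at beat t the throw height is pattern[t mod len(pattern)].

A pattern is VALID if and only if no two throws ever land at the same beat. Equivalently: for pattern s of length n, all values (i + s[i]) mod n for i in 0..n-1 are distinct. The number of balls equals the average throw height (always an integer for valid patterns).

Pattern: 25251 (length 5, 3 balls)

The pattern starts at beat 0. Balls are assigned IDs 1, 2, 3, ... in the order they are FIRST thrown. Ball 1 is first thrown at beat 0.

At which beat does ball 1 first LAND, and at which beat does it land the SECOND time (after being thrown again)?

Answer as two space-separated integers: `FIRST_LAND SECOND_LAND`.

Beat 0 (L): throw ball1 h=2 -> lands@2:L; in-air after throw: [b1@2:L]
Beat 1 (R): throw ball2 h=5 -> lands@6:L; in-air after throw: [b1@2:L b2@6:L]
Beat 2 (L): throw ball1 h=2 -> lands@4:L; in-air after throw: [b1@4:L b2@6:L]
Beat 3 (R): throw ball3 h=5 -> lands@8:L; in-air after throw: [b1@4:L b2@6:L b3@8:L]
Beat 4 (L): throw ball1 h=1 -> lands@5:R; in-air after throw: [b1@5:R b2@6:L b3@8:L]
Ball 1: thrown@0 h=2 -> first land @2; rethrown@2 h=2 -> second land @4

Answer: 2 4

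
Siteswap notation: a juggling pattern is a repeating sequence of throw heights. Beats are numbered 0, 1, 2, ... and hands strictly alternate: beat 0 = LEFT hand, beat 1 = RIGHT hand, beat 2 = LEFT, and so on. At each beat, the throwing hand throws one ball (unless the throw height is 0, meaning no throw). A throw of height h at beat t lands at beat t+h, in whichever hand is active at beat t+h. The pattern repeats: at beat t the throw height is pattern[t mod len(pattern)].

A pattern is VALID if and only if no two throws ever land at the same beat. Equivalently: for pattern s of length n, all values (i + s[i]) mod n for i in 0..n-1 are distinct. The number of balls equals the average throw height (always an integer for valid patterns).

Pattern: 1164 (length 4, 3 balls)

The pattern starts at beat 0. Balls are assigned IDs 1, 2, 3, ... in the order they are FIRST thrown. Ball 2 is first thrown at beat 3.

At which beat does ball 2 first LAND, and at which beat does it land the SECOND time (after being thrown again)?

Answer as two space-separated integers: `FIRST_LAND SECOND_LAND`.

Beat 0 (L): throw ball1 h=1 -> lands@1:R; in-air after throw: [b1@1:R]
Beat 1 (R): throw ball1 h=1 -> lands@2:L; in-air after throw: [b1@2:L]
Beat 2 (L): throw ball1 h=6 -> lands@8:L; in-air after throw: [b1@8:L]
Beat 3 (R): throw ball2 h=4 -> lands@7:R; in-air after throw: [b2@7:R b1@8:L]
Beat 4 (L): throw ball3 h=1 -> lands@5:R; in-air after throw: [b3@5:R b2@7:R b1@8:L]
Beat 5 (R): throw ball3 h=1 -> lands@6:L; in-air after throw: [b3@6:L b2@7:R b1@8:L]
Beat 6 (L): throw ball3 h=6 -> lands@12:L; in-air after throw: [b2@7:R b1@8:L b3@12:L]
Beat 7 (R): throw ball2 h=4 -> lands@11:R; in-air after throw: [b1@8:L b2@11:R b3@12:L]
Beat 8 (L): throw ball1 h=1 -> lands@9:R; in-air after throw: [b1@9:R b2@11:R b3@12:L]
Beat 9 (R): throw ball1 h=1 -> lands@10:L; in-air after throw: [b1@10:L b2@11:R b3@12:L]
Beat 10 (L): throw ball1 h=6 -> lands@16:L; in-air after throw: [b2@11:R b3@12:L b1@16:L]
Beat 11 (R): throw ball2 h=4 -> lands@15:R; in-air after throw: [b3@12:L b2@15:R b1@16:L]
Ball 2: thrown@3 h=4 -> first land @7; rethrown@7 h=4 -> second land @11

Answer: 7 11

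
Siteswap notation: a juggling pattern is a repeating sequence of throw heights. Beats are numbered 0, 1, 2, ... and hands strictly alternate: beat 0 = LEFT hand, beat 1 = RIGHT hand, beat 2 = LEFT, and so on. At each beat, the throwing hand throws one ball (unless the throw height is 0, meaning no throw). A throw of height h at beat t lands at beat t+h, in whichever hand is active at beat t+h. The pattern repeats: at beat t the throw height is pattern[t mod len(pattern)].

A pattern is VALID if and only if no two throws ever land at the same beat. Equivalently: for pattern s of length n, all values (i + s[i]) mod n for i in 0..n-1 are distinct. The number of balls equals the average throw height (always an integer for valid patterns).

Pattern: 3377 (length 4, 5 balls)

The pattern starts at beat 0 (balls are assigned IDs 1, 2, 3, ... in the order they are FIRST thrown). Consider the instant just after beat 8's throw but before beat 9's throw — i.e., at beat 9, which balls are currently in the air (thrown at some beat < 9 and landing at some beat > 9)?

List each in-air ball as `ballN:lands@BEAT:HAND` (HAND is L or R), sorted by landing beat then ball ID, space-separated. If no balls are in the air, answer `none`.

Beat 0 (L): throw ball1 h=3 -> lands@3:R; in-air after throw: [b1@3:R]
Beat 1 (R): throw ball2 h=3 -> lands@4:L; in-air after throw: [b1@3:R b2@4:L]
Beat 2 (L): throw ball3 h=7 -> lands@9:R; in-air after throw: [b1@3:R b2@4:L b3@9:R]
Beat 3 (R): throw ball1 h=7 -> lands@10:L; in-air after throw: [b2@4:L b3@9:R b1@10:L]
Beat 4 (L): throw ball2 h=3 -> lands@7:R; in-air after throw: [b2@7:R b3@9:R b1@10:L]
Beat 5 (R): throw ball4 h=3 -> lands@8:L; in-air after throw: [b2@7:R b4@8:L b3@9:R b1@10:L]
Beat 6 (L): throw ball5 h=7 -> lands@13:R; in-air after throw: [b2@7:R b4@8:L b3@9:R b1@10:L b5@13:R]
Beat 7 (R): throw ball2 h=7 -> lands@14:L; in-air after throw: [b4@8:L b3@9:R b1@10:L b5@13:R b2@14:L]
Beat 8 (L): throw ball4 h=3 -> lands@11:R; in-air after throw: [b3@9:R b1@10:L b4@11:R b5@13:R b2@14:L]
Beat 9 (R): throw ball3 h=3 -> lands@12:L; in-air after throw: [b1@10:L b4@11:R b3@12:L b5@13:R b2@14:L]

Answer: ball1:lands@10:L ball4:lands@11:R ball5:lands@13:R ball2:lands@14:L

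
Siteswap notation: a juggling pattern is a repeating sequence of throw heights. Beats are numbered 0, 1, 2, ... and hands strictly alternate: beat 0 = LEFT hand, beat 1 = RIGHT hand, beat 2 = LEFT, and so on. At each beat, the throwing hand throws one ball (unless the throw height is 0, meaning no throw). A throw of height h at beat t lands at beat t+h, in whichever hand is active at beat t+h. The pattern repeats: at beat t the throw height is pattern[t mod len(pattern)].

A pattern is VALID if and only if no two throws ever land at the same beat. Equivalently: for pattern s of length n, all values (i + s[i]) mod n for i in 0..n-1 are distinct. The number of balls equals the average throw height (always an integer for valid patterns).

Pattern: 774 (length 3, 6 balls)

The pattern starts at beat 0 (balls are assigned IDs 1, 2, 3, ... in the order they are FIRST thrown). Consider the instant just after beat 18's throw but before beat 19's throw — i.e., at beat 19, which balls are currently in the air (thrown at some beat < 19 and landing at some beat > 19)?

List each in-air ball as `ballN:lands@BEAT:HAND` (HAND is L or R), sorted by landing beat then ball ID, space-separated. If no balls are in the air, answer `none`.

Answer: ball3:lands@20:L ball4:lands@21:R ball5:lands@22:L ball6:lands@23:R ball1:lands@25:R

Derivation:
Beat 0 (L): throw ball1 h=7 -> lands@7:R; in-air after throw: [b1@7:R]
Beat 1 (R): throw ball2 h=7 -> lands@8:L; in-air after throw: [b1@7:R b2@8:L]
Beat 2 (L): throw ball3 h=4 -> lands@6:L; in-air after throw: [b3@6:L b1@7:R b2@8:L]
Beat 3 (R): throw ball4 h=7 -> lands@10:L; in-air after throw: [b3@6:L b1@7:R b2@8:L b4@10:L]
Beat 4 (L): throw ball5 h=7 -> lands@11:R; in-air after throw: [b3@6:L b1@7:R b2@8:L b4@10:L b5@11:R]
Beat 5 (R): throw ball6 h=4 -> lands@9:R; in-air after throw: [b3@6:L b1@7:R b2@8:L b6@9:R b4@10:L b5@11:R]
Beat 6 (L): throw ball3 h=7 -> lands@13:R; in-air after throw: [b1@7:R b2@8:L b6@9:R b4@10:L b5@11:R b3@13:R]
Beat 7 (R): throw ball1 h=7 -> lands@14:L; in-air after throw: [b2@8:L b6@9:R b4@10:L b5@11:R b3@13:R b1@14:L]
Beat 8 (L): throw ball2 h=4 -> lands@12:L; in-air after throw: [b6@9:R b4@10:L b5@11:R b2@12:L b3@13:R b1@14:L]
Beat 9 (R): throw ball6 h=7 -> lands@16:L; in-air after throw: [b4@10:L b5@11:R b2@12:L b3@13:R b1@14:L b6@16:L]
Beat 10 (L): throw ball4 h=7 -> lands@17:R; in-air after throw: [b5@11:R b2@12:L b3@13:R b1@14:L b6@16:L b4@17:R]
Beat 11 (R): throw ball5 h=4 -> lands@15:R; in-air after throw: [b2@12:L b3@13:R b1@14:L b5@15:R b6@16:L b4@17:R]
Beat 12 (L): throw ball2 h=7 -> lands@19:R; in-air after throw: [b3@13:R b1@14:L b5@15:R b6@16:L b4@17:R b2@19:R]
Beat 13 (R): throw ball3 h=7 -> lands@20:L; in-air after throw: [b1@14:L b5@15:R b6@16:L b4@17:R b2@19:R b3@20:L]
Beat 14 (L): throw ball1 h=4 -> lands@18:L; in-air after throw: [b5@15:R b6@16:L b4@17:R b1@18:L b2@19:R b3@20:L]
Beat 15 (R): throw ball5 h=7 -> lands@22:L; in-air after throw: [b6@16:L b4@17:R b1@18:L b2@19:R b3@20:L b5@22:L]
Beat 16 (L): throw ball6 h=7 -> lands@23:R; in-air after throw: [b4@17:R b1@18:L b2@19:R b3@20:L b5@22:L b6@23:R]
Beat 17 (R): throw ball4 h=4 -> lands@21:R; in-air after throw: [b1@18:L b2@19:R b3@20:L b4@21:R b5@22:L b6@23:R]
Beat 18 (L): throw ball1 h=7 -> lands@25:R; in-air after throw: [b2@19:R b3@20:L b4@21:R b5@22:L b6@23:R b1@25:R]
Beat 19 (R): throw ball2 h=7 -> lands@26:L; in-air after throw: [b3@20:L b4@21:R b5@22:L b6@23:R b1@25:R b2@26:L]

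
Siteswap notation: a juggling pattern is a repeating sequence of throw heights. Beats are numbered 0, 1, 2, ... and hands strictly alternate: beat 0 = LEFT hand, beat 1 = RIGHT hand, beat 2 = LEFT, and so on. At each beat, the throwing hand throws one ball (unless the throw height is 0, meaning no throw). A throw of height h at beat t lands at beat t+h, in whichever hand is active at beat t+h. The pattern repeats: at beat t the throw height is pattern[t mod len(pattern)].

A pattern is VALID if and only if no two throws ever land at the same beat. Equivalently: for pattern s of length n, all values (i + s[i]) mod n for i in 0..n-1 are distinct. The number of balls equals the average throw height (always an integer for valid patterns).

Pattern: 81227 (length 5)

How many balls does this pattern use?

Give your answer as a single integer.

Answer: 4

Derivation:
Pattern = [8, 1, 2, 2, 7], length n = 5
  position 0: throw height = 8, running sum = 8
  position 1: throw height = 1, running sum = 9
  position 2: throw height = 2, running sum = 11
  position 3: throw height = 2, running sum = 13
  position 4: throw height = 7, running sum = 20
Total sum = 20; balls = sum / n = 20 / 5 = 4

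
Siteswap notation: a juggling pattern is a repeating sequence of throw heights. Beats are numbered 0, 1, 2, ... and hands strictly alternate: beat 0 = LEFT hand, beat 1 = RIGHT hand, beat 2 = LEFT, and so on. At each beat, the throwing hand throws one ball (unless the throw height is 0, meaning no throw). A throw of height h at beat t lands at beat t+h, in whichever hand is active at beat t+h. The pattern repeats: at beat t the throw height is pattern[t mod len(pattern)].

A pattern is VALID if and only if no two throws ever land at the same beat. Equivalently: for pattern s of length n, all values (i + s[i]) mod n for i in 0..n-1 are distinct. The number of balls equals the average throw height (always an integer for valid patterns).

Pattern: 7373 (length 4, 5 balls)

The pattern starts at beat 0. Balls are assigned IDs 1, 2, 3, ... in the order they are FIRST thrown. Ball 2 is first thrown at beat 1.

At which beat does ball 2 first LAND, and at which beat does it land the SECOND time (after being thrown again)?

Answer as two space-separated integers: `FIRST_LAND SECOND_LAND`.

Answer: 4 11

Derivation:
Beat 0 (L): throw ball1 h=7 -> lands@7:R; in-air after throw: [b1@7:R]
Beat 1 (R): throw ball2 h=3 -> lands@4:L; in-air after throw: [b2@4:L b1@7:R]
Beat 2 (L): throw ball3 h=7 -> lands@9:R; in-air after throw: [b2@4:L b1@7:R b3@9:R]
Beat 3 (R): throw ball4 h=3 -> lands@6:L; in-air after throw: [b2@4:L b4@6:L b1@7:R b3@9:R]
Beat 4 (L): throw ball2 h=7 -> lands@11:R; in-air after throw: [b4@6:L b1@7:R b3@9:R b2@11:R]
Beat 5 (R): throw ball5 h=3 -> lands@8:L; in-air after throw: [b4@6:L b1@7:R b5@8:L b3@9:R b2@11:R]
Beat 6 (L): throw ball4 h=7 -> lands@13:R; in-air after throw: [b1@7:R b5@8:L b3@9:R b2@11:R b4@13:R]
Beat 7 (R): throw ball1 h=3 -> lands@10:L; in-air after throw: [b5@8:L b3@9:R b1@10:L b2@11:R b4@13:R]
Beat 8 (L): throw ball5 h=7 -> lands@15:R; in-air after throw: [b3@9:R b1@10:L b2@11:R b4@13:R b5@15:R]
Beat 9 (R): throw ball3 h=3 -> lands@12:L; in-air after throw: [b1@10:L b2@11:R b3@12:L b4@13:R b5@15:R]
Beat 10 (L): throw ball1 h=7 -> lands@17:R; in-air after throw: [b2@11:R b3@12:L b4@13:R b5@15:R b1@17:R]
Beat 11 (R): throw ball2 h=3 -> lands@14:L; in-air after throw: [b3@12:L b4@13:R b2@14:L b5@15:R b1@17:R]
Ball 2: thrown@1 h=3 -> first land @4; rethrown@4 h=7 -> second land @11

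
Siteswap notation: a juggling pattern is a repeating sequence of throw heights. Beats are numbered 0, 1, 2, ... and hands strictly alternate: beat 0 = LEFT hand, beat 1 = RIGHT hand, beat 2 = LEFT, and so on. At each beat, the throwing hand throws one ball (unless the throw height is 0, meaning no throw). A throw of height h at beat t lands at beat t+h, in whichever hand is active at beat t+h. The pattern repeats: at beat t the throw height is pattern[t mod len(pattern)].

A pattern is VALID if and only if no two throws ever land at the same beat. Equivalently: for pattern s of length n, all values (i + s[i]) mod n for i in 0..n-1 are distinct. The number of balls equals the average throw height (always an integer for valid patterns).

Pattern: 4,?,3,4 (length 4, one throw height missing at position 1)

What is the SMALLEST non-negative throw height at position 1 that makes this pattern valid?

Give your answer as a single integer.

Answer: 1

Derivation:
i=0: (0 + 4) mod 4 = 0
i=1: s[i]=? (unknown)
i=2: (2 + 3) mod 4 = 1
i=3: (3 + 4) mod 4 = 3
Known residues: [0, 1, 3]; need a permutation of 0..3, so missing residue r = 2
Need (1 + s) mod 4 = 2; smallest s = (2 - 1) mod 4 = 1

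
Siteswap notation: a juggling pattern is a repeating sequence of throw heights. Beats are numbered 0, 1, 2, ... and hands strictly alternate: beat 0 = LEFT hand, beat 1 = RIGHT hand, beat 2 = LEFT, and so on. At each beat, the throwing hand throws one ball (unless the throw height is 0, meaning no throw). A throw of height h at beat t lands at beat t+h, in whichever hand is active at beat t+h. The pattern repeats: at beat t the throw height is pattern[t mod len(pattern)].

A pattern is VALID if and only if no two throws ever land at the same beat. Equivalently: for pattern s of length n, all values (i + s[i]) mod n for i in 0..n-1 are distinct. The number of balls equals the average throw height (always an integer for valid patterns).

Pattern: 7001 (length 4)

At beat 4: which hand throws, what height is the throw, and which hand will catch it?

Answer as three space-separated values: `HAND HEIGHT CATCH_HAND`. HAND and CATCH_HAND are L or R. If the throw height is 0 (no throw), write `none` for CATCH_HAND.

Answer: L 7 R

Derivation:
Beat 4: 4 mod 2 = 0, so hand = L
Throw height = pattern[4 mod 4] = pattern[0] = 7
Lands at beat 4+7=11, 11 mod 2 = 1, so catch hand = R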